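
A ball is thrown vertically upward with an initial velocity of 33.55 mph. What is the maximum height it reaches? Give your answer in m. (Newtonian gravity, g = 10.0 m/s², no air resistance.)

v₀ = 33.55 mph × 0.44704 = 14.9982 m/s
h_max = v₀² / (2g) = 14.9982² / (2 × 10.0) = 224.946 / 20.0 = 11.25 m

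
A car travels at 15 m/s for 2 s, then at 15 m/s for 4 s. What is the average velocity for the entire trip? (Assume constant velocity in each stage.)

d₁ = v₁t₁ = 15 × 2 = 30 m
d₂ = v₂t₂ = 15 × 4 = 60 m
d_total = 90 m, t_total = 6 s
v_avg = d_total/t_total = 90/6 = 15.0 m/s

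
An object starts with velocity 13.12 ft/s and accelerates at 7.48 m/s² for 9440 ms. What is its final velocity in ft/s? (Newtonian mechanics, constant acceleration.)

v₀ = 13.12 ft/s × 0.3048 = 3.99898 m/s
t = 9440 ms × 0.001 = 9.44 s
v = v₀ + a × t = 3.99898 + 7.48 × 9.44 = 74.6102 m/s
v = 74.6102 m/s / 0.3048 = 244.8 ft/s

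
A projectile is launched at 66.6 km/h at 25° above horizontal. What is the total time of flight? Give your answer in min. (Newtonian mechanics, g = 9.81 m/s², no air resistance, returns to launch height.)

v₀ = 66.6 km/h × 0.2777777777777778 = 18.5 m/s
T = 2 × v₀ × sin(θ) / g = 2 × 18.5 × sin(25°) / 9.81 = 2 × 18.5 × 0.422618 / 9.81 = 1.59397 s
T = 1.59397 s / 60.0 = 0.02657 min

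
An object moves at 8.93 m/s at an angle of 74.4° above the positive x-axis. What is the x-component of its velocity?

vₓ = v cos(θ) = 8.93 × cos(74.4°) = 2.4 m/s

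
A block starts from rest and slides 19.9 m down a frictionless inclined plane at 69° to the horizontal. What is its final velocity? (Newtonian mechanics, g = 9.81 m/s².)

a = g sin(θ) = 9.81 × sin(69°) = 9.1584 m/s²
v = √(2ad) = √(2 × 9.1584 × 19.9) = 19.09 m/s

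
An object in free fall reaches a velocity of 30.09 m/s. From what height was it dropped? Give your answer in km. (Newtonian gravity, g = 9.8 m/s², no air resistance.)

h = v² / (2g) = 30.09² / (2 × 9.8) = 46.1943 m
h = 46.1943 m / 1000.0 = 0.04619 km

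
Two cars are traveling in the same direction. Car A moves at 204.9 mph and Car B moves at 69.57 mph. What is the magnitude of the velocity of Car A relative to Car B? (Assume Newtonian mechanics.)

v_rel = |v_A - v_B| = |204.9 - 69.57| = 135.33 mph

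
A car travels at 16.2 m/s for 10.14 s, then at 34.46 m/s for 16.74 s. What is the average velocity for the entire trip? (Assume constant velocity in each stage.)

d₁ = v₁t₁ = 16.2 × 10.14 = 164.268 m
d₂ = v₂t₂ = 34.46 × 16.74 = 576.8604 m
d_total = 741.1284 m, t_total = 26.88 s
v_avg = d_total/t_total = 741.1284/26.88 = 27.57 m/s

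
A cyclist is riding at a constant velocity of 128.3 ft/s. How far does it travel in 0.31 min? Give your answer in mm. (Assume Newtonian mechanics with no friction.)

v = 128.3 ft/s × 0.3048 = 39.1058 m/s
t = 0.31 min × 60.0 = 18.6 s
d = v × t = 39.1058 × 18.6 = 727.368 m
d = 727.368 m / 0.001 = 727400 mm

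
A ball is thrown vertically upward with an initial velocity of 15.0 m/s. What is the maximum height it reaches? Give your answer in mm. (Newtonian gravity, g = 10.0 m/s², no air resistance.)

h_max = v₀² / (2g) = 15.0² / (2 × 10.0) = 225.0 / 20.0 = 11.25 m
h_max = 11.25 m / 0.001 = 11250 mm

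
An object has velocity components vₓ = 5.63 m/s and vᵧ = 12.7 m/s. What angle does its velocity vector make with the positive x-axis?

θ = arctan(vᵧ/vₓ) = arctan(12.7/5.63) = 66.09°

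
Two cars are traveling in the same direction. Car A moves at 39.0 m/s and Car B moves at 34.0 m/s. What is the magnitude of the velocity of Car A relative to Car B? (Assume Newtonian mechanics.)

v_rel = |v_A - v_B| = |39.0 - 34.0| = 5.0 m/s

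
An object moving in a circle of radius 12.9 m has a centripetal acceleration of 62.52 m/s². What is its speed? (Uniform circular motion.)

v = √(a_c × r) = √(62.52 × 12.9) = 28.4 m/s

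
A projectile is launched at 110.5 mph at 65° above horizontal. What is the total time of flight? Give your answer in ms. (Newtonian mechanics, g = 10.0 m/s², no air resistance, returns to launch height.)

v₀ = 110.5 mph × 0.44704 = 49.3979 m/s
T = 2 × v₀ × sin(θ) / g = 2 × 49.3979 × sin(65°) / 10.0 = 2 × 49.3979 × 0.906308 / 10.0 = 8.95394 s
T = 8.95394 s / 0.001 = 8954 ms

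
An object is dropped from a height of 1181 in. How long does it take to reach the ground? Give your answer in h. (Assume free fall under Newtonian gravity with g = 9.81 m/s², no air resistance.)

h = 1181 in × 0.0254 = 29.9974 m
t = √(2h/g) = √(2 × 29.9974 / 9.81) = 2.47299 s
t = 2.47299 s / 3600.0 = 0.0006869 h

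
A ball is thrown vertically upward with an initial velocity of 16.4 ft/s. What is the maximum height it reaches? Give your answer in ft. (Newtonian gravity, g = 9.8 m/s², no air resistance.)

v₀ = 16.4 ft/s × 0.3048 = 4.99872 m/s
h_max = v₀² / (2g) = 4.99872² / (2 × 9.8) = 24.9872 / 19.6 = 1.27486 m
h_max = 1.27486 m / 0.3048 = 4.183 ft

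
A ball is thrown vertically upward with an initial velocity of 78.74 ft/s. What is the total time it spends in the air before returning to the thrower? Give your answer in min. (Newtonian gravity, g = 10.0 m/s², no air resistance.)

v₀ = 78.74 ft/s × 0.3048 = 24.0 m/s
t_total = 2 × v₀ / g = 2 × 24.0 / 10.0 = 4.8 s
t_total = 4.8 s / 60.0 = 0.08 min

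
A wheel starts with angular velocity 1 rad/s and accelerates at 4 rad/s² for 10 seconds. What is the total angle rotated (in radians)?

θ = ω₀t + ½αt² = 1×10 + ½×4×10² = 210.0 rad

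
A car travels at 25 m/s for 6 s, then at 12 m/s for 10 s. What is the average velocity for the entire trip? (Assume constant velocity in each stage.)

d₁ = v₁t₁ = 25 × 6 = 150 m
d₂ = v₂t₂ = 12 × 10 = 120 m
d_total = 270 m, t_total = 16 s
v_avg = d_total/t_total = 270/16 = 16.88 m/s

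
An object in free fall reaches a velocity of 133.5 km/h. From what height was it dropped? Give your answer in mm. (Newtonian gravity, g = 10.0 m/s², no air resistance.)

v = 133.5 km/h × 0.2777777777777778 = 37.0833 m/s
h = v² / (2g) = 37.0833² / (2 × 10.0) = 68.7586 m
h = 68.7586 m / 0.001 = 68760 mm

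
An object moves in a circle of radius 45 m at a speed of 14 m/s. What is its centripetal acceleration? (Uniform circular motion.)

a_c = v²/r = 14²/45 = 196/45 = 4.36 m/s²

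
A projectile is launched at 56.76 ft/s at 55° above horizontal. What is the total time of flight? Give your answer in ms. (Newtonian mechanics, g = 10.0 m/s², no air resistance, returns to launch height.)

v₀ = 56.76 ft/s × 0.3048 = 17.3004 m/s
T = 2 × v₀ × sin(θ) / g = 2 × 17.3004 × sin(55°) / 10.0 = 2 × 17.3004 × 0.819152 / 10.0 = 2.83433 s
T = 2.83433 s / 0.001 = 2834 ms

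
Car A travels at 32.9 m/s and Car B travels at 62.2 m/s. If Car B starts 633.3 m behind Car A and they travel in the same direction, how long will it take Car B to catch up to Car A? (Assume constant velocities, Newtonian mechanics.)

Relative speed: v_rel = 62.2 - 32.9 = 29.3 m/s
Time to catch: t = d₀/v_rel = 633.3/29.3 = 21.61 s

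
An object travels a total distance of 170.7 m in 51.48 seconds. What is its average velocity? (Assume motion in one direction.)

v_avg = Δd / Δt = 170.7 / 51.48 = 3.32 m/s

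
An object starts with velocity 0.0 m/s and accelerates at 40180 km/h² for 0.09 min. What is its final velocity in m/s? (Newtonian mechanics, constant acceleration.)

a = 40180 km/h² × 7.716049382716049e-05 = 3.10031 m/s²
t = 0.09 min × 60.0 = 5.4 s
v = v₀ + a × t = 0.0 + 3.10031 × 5.4 = 16.74 m/s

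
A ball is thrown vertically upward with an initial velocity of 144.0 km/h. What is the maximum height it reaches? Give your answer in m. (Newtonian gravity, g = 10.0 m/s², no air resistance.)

v₀ = 144.0 km/h × 0.2777777777777778 = 40.0 m/s
h_max = v₀² / (2g) = 40.0² / (2 × 10.0) = 1600.0 / 20.0 = 80.0 m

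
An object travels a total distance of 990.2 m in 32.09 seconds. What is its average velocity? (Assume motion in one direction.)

v_avg = Δd / Δt = 990.2 / 32.09 = 30.86 m/s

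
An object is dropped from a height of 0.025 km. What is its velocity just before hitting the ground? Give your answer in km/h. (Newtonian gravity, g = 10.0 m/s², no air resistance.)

h = 0.025 km × 1000.0 = 25.0 m
v = √(2gh) = √(2 × 10.0 × 25.0) = 22.3607 m/s
v = 22.3607 m/s / 0.2777777777777778 = 80.5 km/h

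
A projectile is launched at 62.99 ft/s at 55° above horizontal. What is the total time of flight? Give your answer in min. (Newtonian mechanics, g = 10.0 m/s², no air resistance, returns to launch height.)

v₀ = 62.99 ft/s × 0.3048 = 19.1994 m/s
T = 2 × v₀ × sin(θ) / g = 2 × 19.1994 × sin(55°) / 10.0 = 2 × 19.1994 × 0.819152 / 10.0 = 3.14545 s
T = 3.14545 s / 60.0 = 0.05242 min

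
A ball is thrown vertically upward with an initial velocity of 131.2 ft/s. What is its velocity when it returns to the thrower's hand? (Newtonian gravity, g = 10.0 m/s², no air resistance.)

By conservation of energy (no air resistance), the ball returns to the throw height with the same speed as launch, but directed downward.
|v_ground| = v₀ = 131.2 ft/s
v_ground = 131.2 ft/s (downward)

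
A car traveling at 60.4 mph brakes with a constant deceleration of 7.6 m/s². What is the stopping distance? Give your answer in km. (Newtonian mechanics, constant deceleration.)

v₀ = 60.4 mph × 0.44704 = 27.0012 m/s
d = v₀² / (2a) = 27.0012² / (2 × 7.6) = 729.065 / 15.2 = 47.9648 m
d = 47.9648 m / 1000.0 = 0.04796 km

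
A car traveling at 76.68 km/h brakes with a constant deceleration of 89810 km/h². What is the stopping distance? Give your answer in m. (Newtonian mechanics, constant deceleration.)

v₀ = 76.68 km/h × 0.2777777777777778 = 21.3 m/s
a = 89810 km/h² × 7.716049382716049e-05 = 6.92978 m/s²
d = v₀² / (2a) = 21.3² / (2 × 6.92978) = 453.69 / 13.8596 = 32.73 m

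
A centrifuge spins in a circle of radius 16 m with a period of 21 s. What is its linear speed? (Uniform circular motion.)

v = 2πr/T = 2π×16/21 = 4.79 m/s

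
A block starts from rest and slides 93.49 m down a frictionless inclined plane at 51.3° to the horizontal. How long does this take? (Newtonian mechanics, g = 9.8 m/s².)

a = g sin(θ) = 9.8 × sin(51.3°) = 7.6482 m/s²
t = √(2d/a) = √(2 × 93.49 / 7.6482) = 4.94 s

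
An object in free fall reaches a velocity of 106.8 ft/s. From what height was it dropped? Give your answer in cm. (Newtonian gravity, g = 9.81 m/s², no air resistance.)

v = 106.8 ft/s × 0.3048 = 32.5526 m/s
h = v² / (2g) = 32.5526² / (2 × 9.81) = 54.0098 m
h = 54.0098 m / 0.01 = 5401 cm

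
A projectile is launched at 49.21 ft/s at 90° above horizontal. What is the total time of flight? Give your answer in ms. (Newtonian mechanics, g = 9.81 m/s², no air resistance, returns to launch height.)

v₀ = 49.21 ft/s × 0.3048 = 14.9992 m/s
T = 2 × v₀ × sin(θ) / g = 2 × 14.9992 × sin(90°) / 9.81 = 2 × 14.9992 × 1.0 / 9.81 = 3.05794 s
T = 3.05794 s / 0.001 = 3058 ms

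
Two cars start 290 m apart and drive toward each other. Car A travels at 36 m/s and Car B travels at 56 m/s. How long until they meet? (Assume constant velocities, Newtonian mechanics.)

Combined speed: v_combined = 36 + 56 = 92 m/s
Time to meet: t = d/v_combined = 290/92 = 3.15 s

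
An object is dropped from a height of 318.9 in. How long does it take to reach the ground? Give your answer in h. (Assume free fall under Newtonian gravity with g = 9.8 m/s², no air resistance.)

h = 318.9 in × 0.0254 = 8.10006 m
t = √(2h/g) = √(2 × 8.10006 / 9.8) = 1.28572 s
t = 1.28572 s / 3600.0 = 0.0003571 h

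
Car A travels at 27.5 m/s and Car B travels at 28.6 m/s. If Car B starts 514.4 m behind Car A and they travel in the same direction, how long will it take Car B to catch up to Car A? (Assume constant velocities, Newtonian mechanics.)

Relative speed: v_rel = 28.6 - 27.5 = 1.1 m/s
Time to catch: t = d₀/v_rel = 514.4/1.1 = 467.64 s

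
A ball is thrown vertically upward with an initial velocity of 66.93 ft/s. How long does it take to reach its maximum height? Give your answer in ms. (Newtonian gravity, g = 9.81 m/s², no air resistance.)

v₀ = 66.93 ft/s × 0.3048 = 20.4003 m/s
t_up = v₀ / g = 20.4003 / 9.81 = 2.07954 s
t_up = 2.07954 s / 0.001 = 2080 ms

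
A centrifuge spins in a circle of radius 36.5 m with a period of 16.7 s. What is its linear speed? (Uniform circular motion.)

v = 2πr/T = 2π×36.5/16.7 = 13.73 m/s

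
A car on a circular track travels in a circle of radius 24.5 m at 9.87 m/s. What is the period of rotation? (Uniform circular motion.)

T = 2πr/v = 2π×24.5/9.87 = 15.6 s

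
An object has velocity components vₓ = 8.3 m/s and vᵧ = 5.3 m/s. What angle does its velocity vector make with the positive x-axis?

θ = arctan(vᵧ/vₓ) = arctan(5.3/8.3) = 32.56°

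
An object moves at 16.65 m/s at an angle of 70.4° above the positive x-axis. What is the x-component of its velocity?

vₓ = v cos(θ) = 16.65 × cos(70.4°) = 5.59 m/s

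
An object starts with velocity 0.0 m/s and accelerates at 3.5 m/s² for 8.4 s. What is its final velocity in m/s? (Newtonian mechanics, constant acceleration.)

v = v₀ + a × t = 0.0 + 3.5 × 8.4 = 29.4 m/s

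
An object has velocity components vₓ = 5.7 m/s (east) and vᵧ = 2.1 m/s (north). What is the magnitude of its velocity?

|v| = √(vₓ² + vᵧ²) = √(5.7² + 2.1²) = √(36.9) = 6.07 m/s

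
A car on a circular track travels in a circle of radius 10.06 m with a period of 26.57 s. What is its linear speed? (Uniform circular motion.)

v = 2πr/T = 2π×10.06/26.57 = 2.38 m/s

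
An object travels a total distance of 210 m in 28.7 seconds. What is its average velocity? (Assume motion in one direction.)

v_avg = Δd / Δt = 210 / 28.7 = 7.32 m/s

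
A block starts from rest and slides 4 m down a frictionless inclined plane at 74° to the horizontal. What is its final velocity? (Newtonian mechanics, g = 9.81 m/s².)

a = g sin(θ) = 9.81 × sin(74°) = 9.43 m/s²
v = √(2ad) = √(2 × 9.43 × 4) = 8.69 m/s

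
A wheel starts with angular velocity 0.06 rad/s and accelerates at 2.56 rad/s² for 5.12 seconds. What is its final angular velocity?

ω = ω₀ + αt = 0.06 + 2.56 × 5.12 = 13.17 rad/s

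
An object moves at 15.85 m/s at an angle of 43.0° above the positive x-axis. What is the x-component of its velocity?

vₓ = v cos(θ) = 15.85 × cos(43.0°) = 11.59 m/s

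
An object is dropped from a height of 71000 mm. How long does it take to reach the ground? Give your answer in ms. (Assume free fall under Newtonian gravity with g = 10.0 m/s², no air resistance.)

h = 71000 mm × 0.001 = 71.0 m
t = √(2h/g) = √(2 × 71.0 / 10.0) = 3.76829 s
t = 3.76829 s / 0.001 = 3768 ms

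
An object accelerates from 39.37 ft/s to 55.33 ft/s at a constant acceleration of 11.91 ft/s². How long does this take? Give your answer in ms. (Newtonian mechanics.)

v₀ = 39.37 ft/s × 0.3048 = 12.0 m/s
v = 55.33 ft/s × 0.3048 = 16.8646 m/s
a = 11.91 ft/s² × 0.3048 = 3.63017 m/s²
t = (v - v₀) / a = (16.8646 - 12.0) / 3.63017 = 1.34005 s
t = 1.34005 s / 0.001 = 1340 ms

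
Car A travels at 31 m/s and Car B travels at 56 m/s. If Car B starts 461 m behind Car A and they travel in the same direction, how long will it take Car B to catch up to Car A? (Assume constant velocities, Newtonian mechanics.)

Relative speed: v_rel = 56 - 31 = 25 m/s
Time to catch: t = d₀/v_rel = 461/25 = 18.44 s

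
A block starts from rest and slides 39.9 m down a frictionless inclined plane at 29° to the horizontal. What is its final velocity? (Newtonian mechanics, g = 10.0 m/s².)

a = g sin(θ) = 10.0 × sin(29°) = 4.8481 m/s²
v = √(2ad) = √(2 × 4.8481 × 39.9) = 19.67 m/s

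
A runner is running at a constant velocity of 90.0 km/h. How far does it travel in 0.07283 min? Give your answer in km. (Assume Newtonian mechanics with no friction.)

v = 90.0 km/h × 0.2777777777777778 = 25.0 m/s
t = 0.07283 min × 60.0 = 4.3698 s
d = v × t = 25.0 × 4.3698 = 109.245 m
d = 109.245 m / 1000.0 = 0.1092 km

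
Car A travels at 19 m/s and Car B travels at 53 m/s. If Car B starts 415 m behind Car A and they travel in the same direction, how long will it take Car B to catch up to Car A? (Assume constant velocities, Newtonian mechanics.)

Relative speed: v_rel = 53 - 19 = 34 m/s
Time to catch: t = d₀/v_rel = 415/34 = 12.21 s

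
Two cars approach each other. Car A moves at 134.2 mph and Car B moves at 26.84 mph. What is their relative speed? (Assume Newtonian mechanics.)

v_rel = v_A + v_B = 134.2 + 26.84 = 161.04 mph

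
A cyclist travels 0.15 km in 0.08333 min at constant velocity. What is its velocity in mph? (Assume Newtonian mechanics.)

d = 0.15 km × 1000.0 = 150.0 m
t = 0.08333 min × 60.0 = 4.9998 s
v = d / t = 150.0 / 4.9998 = 30.0012 m/s
v = 30.0012 m/s / 0.44704 = 67.11 mph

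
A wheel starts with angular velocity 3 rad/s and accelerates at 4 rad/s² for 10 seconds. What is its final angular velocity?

ω = ω₀ + αt = 3 + 4 × 10 = 43 rad/s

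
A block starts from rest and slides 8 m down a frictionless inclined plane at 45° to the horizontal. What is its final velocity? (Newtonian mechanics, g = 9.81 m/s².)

a = g sin(θ) = 9.81 × sin(45°) = 6.9367 m/s²
v = √(2ad) = √(2 × 6.9367 × 8) = 10.54 m/s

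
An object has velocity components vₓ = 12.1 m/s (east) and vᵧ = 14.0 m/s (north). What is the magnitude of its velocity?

|v| = √(vₓ² + vᵧ²) = √(12.1² + 14.0²) = √(342.41) = 18.5 m/s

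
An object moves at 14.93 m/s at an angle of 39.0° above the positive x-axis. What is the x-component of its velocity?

vₓ = v cos(θ) = 14.93 × cos(39.0°) = 11.6 m/s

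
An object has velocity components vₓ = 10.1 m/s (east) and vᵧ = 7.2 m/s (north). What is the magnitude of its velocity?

|v| = √(vₓ² + vᵧ²) = √(10.1² + 7.2²) = √(153.85) = 12.4 m/s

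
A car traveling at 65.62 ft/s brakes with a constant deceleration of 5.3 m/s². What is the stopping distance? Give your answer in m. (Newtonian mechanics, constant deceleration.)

v₀ = 65.62 ft/s × 0.3048 = 20.001 m/s
d = v₀² / (2a) = 20.001² / (2 × 5.3) = 400.04 / 10.6 = 37.74 m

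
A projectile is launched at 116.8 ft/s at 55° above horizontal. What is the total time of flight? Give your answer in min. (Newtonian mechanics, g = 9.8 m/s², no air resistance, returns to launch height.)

v₀ = 116.8 ft/s × 0.3048 = 35.6006 m/s
T = 2 × v₀ × sin(θ) / g = 2 × 35.6006 × sin(55°) / 9.8 = 2 × 35.6006 × 0.819152 / 9.8 = 5.95149 s
T = 5.95149 s / 60.0 = 0.09919 min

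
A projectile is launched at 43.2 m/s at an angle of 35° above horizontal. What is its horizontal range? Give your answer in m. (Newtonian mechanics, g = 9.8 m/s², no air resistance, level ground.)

R = v₀² × sin(2θ) / g = 43.2² × sin(2 × 35°) / 9.8 = 1866.24 × 0.939693 / 9.8 = 178.9 m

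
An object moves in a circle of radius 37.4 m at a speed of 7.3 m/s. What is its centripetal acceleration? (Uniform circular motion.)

a_c = v²/r = 7.3²/37.4 = 53.29/37.4 = 1.42 m/s²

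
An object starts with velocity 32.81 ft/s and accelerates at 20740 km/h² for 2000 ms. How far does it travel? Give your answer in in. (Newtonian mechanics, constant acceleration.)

v₀ = 32.81 ft/s × 0.3048 = 10.0005 m/s
a = 20740 km/h² × 7.716049382716049e-05 = 1.60031 m/s²
t = 2000 ms × 0.001 = 2.0 s
d = v₀ × t + ½ × a × t² = 10.0005 × 2.0 + 0.5 × 1.60031 × 2.0² = 23.2016 m
d = 23.2016 m / 0.0254 = 913.4 in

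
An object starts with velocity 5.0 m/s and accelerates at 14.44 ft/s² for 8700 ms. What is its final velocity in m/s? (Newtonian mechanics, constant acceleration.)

a = 14.44 ft/s² × 0.3048 = 4.40131 m/s²
t = 8700 ms × 0.001 = 8.7 s
v = v₀ + a × t = 5.0 + 4.40131 × 8.7 = 43.29 m/s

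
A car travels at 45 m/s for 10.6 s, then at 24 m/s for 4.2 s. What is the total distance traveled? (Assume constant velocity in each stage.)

d₁ = v₁t₁ = 45 × 10.6 = 477.0 m
d₂ = v₂t₂ = 24 × 4.2 = 100.8 m
d_total = 477.0 + 100.8 = 577.8 m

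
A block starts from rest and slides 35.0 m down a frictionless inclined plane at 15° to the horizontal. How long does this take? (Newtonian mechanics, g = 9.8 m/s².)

a = g sin(θ) = 9.8 × sin(15°) = 2.5364 m/s²
t = √(2d/a) = √(2 × 35.0 / 2.5364) = 5.25 s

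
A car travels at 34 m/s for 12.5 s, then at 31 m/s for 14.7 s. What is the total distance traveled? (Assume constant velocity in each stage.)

d₁ = v₁t₁ = 34 × 12.5 = 425.0 m
d₂ = v₂t₂ = 31 × 14.7 = 455.7 m
d_total = 425.0 + 455.7 = 880.7 m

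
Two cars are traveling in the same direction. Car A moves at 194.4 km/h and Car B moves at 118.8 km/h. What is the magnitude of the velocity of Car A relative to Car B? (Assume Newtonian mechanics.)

v_rel = |v_A - v_B| = |194.4 - 118.8| = 75.6 km/h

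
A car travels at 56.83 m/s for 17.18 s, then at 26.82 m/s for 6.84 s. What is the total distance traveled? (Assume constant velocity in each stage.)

d₁ = v₁t₁ = 56.83 × 17.18 = 976.3394 m
d₂ = v₂t₂ = 26.82 × 6.84 = 183.4488 m
d_total = 976.3394 + 183.4488 = 1159.79 m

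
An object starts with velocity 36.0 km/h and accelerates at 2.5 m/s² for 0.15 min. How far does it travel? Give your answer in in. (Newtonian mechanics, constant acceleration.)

v₀ = 36.0 km/h × 0.2777777777777778 = 10.0 m/s
t = 0.15 min × 60.0 = 9.0 s
d = v₀ × t + ½ × a × t² = 10.0 × 9.0 + 0.5 × 2.5 × 9.0² = 191.25 m
d = 191.25 m / 0.0254 = 7530 in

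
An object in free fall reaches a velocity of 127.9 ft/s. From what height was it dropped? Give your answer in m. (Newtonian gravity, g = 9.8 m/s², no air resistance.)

v = 127.9 ft/s × 0.3048 = 38.9839 m/s
h = v² / (2g) = 38.9839² / (2 × 9.8) = 77.54 m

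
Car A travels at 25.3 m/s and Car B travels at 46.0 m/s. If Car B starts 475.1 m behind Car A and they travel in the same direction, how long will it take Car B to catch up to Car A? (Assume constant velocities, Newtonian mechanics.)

Relative speed: v_rel = 46.0 - 25.3 = 20.7 m/s
Time to catch: t = d₀/v_rel = 475.1/20.7 = 22.95 s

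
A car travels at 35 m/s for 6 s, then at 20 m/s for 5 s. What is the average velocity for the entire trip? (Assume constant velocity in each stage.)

d₁ = v₁t₁ = 35 × 6 = 210 m
d₂ = v₂t₂ = 20 × 5 = 100 m
d_total = 310 m, t_total = 11 s
v_avg = d_total/t_total = 310/11 = 28.18 m/s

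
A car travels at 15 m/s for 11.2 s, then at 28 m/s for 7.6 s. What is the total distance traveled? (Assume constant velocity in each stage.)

d₁ = v₁t₁ = 15 × 11.2 = 168.0 m
d₂ = v₂t₂ = 28 × 7.6 = 212.8 m
d_total = 168.0 + 212.8 = 380.8 m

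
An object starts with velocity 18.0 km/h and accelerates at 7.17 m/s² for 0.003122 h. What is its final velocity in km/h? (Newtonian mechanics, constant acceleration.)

v₀ = 18.0 km/h × 0.2777777777777778 = 5.0 m/s
t = 0.003122 h × 3600.0 = 11.2392 s
v = v₀ + a × t = 5.0 + 7.17 × 11.2392 = 85.5851 m/s
v = 85.5851 m/s / 0.2777777777777778 = 308.1 km/h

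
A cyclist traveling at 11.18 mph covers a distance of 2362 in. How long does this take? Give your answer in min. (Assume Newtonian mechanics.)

d = 2362 in × 0.0254 = 59.9948 m
v = 11.18 mph × 0.44704 = 4.99791 m/s
t = d / v = 59.9948 / 4.99791 = 12.004 s
t = 12.004 s / 60.0 = 0.2001 min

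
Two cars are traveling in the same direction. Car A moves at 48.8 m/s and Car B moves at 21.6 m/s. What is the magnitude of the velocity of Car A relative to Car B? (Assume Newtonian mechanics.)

v_rel = |v_A - v_B| = |48.8 - 21.6| = 27.2 m/s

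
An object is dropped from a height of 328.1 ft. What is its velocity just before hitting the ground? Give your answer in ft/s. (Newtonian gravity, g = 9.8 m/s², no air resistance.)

h = 328.1 ft × 0.3048 = 100.005 m
v = √(2gh) = √(2 × 9.8 × 100.005) = 44.273 m/s
v = 44.273 m/s / 0.3048 = 145.3 ft/s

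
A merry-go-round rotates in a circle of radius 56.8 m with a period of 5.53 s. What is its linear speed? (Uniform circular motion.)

v = 2πr/T = 2π×56.8/5.53 = 64.54 m/s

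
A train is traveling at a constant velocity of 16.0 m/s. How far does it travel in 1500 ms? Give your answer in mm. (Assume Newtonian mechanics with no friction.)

t = 1500 ms × 0.001 = 1.5 s
d = v × t = 16.0 × 1.5 = 24.0 m
d = 24.0 m / 0.001 = 24000 mm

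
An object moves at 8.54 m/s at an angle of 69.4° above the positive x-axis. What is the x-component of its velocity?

vₓ = v cos(θ) = 8.54 × cos(69.4°) = 3.0 m/s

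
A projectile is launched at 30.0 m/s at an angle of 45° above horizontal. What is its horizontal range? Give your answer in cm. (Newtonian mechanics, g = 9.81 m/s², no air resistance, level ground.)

R = v₀² × sin(2θ) / g = 30.0² × sin(2 × 45°) / 9.81 = 900.0 × 1.0 / 9.81 = 91.7431 m
R = 91.7431 m / 0.01 = 9174 cm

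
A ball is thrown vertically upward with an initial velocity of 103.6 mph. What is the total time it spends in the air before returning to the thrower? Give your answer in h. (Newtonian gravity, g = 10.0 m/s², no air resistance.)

v₀ = 103.6 mph × 0.44704 = 46.3133 m/s
t_total = 2 × v₀ / g = 2 × 46.3133 / 10.0 = 9.26266 s
t_total = 9.26266 s / 3600.0 = 0.002573 h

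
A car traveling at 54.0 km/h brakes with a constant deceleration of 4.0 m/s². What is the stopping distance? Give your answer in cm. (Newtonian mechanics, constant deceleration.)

v₀ = 54.0 km/h × 0.2777777777777778 = 15.0 m/s
d = v₀² / (2a) = 15.0² / (2 × 4.0) = 225.0 / 8.0 = 28.125 m
d = 28.125 m / 0.01 = 2812 cm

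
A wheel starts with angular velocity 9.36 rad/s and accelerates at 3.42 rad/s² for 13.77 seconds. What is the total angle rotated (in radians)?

θ = ω₀t + ½αt² = 9.36×13.77 + ½×3.42×13.77² = 453.13 rad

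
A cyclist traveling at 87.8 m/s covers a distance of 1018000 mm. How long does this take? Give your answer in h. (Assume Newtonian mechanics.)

d = 1018000 mm × 0.001 = 1018.0 m
t = d / v = 1018.0 / 87.8 = 11.5945 s
t = 11.5945 s / 3600.0 = 0.003221 h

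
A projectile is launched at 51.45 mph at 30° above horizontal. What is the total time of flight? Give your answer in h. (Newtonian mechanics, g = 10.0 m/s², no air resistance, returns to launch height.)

v₀ = 51.45 mph × 0.44704 = 23.0002 m/s
T = 2 × v₀ × sin(θ) / g = 2 × 23.0002 × sin(30°) / 10.0 = 2 × 23.0002 × 0.5 / 10.0 = 2.30002 s
T = 2.30002 s / 3600.0 = 0.0006389 h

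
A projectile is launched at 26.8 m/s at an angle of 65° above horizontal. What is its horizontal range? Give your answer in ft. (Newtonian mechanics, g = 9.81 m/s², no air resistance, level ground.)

R = v₀² × sin(2θ) / g = 26.8² × sin(2 × 65°) / 9.81 = 718.24 × 0.766044 / 9.81 = 56.086 m
R = 56.086 m / 0.3048 = 184.0 ft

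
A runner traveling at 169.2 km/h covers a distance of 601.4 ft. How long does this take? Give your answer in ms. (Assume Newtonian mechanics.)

d = 601.4 ft × 0.3048 = 183.307 m
v = 169.2 km/h × 0.2777777777777778 = 47.0 m/s
t = d / v = 183.307 / 47.0 = 3.90015 s
t = 3.90015 s / 0.001 = 3900 ms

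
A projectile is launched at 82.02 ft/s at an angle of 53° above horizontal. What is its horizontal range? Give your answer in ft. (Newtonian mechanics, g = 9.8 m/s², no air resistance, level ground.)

v₀ = 82.02 ft/s × 0.3048 = 24.9997 m/s
R = v₀² × sin(2θ) / g = 24.9997² × sin(2 × 53°) / 9.8 = 624.985 × 0.961262 / 9.8 = 61.3035 m
R = 61.3035 m / 0.3048 = 201.1 ft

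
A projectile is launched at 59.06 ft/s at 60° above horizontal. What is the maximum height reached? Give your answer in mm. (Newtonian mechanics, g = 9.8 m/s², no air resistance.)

v₀ = 59.06 ft/s × 0.3048 = 18.0015 m/s
H = v₀² × sin²(θ) / (2g) = 18.0015² × sin(60°)² / (2 × 9.8) = 324.054 × 0.75 / 19.6 = 12.4 m
H = 12.4 m / 0.001 = 12400 mm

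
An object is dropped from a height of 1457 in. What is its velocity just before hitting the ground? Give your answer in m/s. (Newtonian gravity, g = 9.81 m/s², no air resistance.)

h = 1457 in × 0.0254 = 37.0078 m
v = √(2gh) = √(2 × 9.81 × 37.0078) = 26.95 m/s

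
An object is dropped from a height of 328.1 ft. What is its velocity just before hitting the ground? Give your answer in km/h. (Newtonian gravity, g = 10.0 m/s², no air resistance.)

h = 328.1 ft × 0.3048 = 100.005 m
v = √(2gh) = √(2 × 10.0 × 100.005) = 44.7225 m/s
v = 44.7225 m/s / 0.2777777777777778 = 161.0 km/h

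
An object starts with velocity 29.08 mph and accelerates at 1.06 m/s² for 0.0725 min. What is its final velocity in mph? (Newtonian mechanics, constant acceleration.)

v₀ = 29.08 mph × 0.44704 = 12.9999 m/s
t = 0.0725 min × 60.0 = 4.35 s
v = v₀ + a × t = 12.9999 + 1.06 × 4.35 = 17.6109 m/s
v = 17.6109 m/s / 0.44704 = 39.39 mph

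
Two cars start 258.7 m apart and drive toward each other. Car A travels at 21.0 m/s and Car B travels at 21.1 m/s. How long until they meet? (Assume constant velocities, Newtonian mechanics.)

Combined speed: v_combined = 21.0 + 21.1 = 42.1 m/s
Time to meet: t = d/v_combined = 258.7/42.1 = 6.14 s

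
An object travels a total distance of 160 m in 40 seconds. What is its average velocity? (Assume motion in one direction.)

v_avg = Δd / Δt = 160 / 40 = 4.0 m/s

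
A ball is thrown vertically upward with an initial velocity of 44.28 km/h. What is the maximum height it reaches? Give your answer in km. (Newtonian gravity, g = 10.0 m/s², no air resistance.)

v₀ = 44.28 km/h × 0.2777777777777778 = 12.3 m/s
h_max = v₀² / (2g) = 12.3² / (2 × 10.0) = 151.29 / 20.0 = 7.5645 m
h_max = 7.5645 m / 1000.0 = 0.007565 km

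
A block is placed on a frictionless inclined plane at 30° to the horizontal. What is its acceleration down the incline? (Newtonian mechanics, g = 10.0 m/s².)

a = g sin(θ) = 10.0 × sin(30°) = 10.0 × 0.5 = 5.0 m/s²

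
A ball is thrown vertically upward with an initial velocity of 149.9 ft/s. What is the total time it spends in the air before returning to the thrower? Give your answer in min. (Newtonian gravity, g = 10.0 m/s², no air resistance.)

v₀ = 149.9 ft/s × 0.3048 = 45.6895 m/s
t_total = 2 × v₀ / g = 2 × 45.6895 / 10.0 = 9.1379 s
t_total = 9.1379 s / 60.0 = 0.1523 min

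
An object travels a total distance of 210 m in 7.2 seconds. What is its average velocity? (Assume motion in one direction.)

v_avg = Δd / Δt = 210 / 7.2 = 29.17 m/s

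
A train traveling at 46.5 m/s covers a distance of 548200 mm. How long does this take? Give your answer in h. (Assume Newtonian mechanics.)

d = 548200 mm × 0.001 = 548.2 m
t = d / v = 548.2 / 46.5 = 11.7892 s
t = 11.7892 s / 3600.0 = 0.003275 h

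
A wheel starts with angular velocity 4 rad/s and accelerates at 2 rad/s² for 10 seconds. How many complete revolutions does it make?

θ = ω₀t + ½αt² = 4×10 + ½×2×10² = 140.0 rad
Total revolutions = θ/(2π) = 140.0/(2π) = 22.28
Complete revolutions = ⌊22.28⌋ = 22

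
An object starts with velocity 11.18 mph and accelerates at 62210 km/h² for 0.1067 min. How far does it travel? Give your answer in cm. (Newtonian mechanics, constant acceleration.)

v₀ = 11.18 mph × 0.44704 = 4.99791 m/s
a = 62210 km/h² × 7.716049382716049e-05 = 4.80015 m/s²
t = 0.1067 min × 60.0 = 6.402 s
d = v₀ × t + ½ × a × t² = 4.99791 × 6.402 + 0.5 × 4.80015 × 6.402² = 130.365 m
d = 130.365 m / 0.01 = 13040 cm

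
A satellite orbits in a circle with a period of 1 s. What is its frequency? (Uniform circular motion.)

f = 1/T = 1/1 = 1.0 Hz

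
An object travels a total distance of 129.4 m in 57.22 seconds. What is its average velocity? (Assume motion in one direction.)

v_avg = Δd / Δt = 129.4 / 57.22 = 2.26 m/s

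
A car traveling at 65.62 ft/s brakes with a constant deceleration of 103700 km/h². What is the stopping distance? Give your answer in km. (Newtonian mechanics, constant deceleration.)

v₀ = 65.62 ft/s × 0.3048 = 20.001 m/s
a = 103700 km/h² × 7.716049382716049e-05 = 8.00154 m/s²
d = v₀² / (2a) = 20.001² / (2 × 8.00154) = 400.04 / 16.0031 = 24.9977 m
d = 24.9977 m / 1000.0 = 0.025 km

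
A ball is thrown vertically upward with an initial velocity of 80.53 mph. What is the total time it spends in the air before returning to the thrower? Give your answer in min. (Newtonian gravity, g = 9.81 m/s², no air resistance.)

v₀ = 80.53 mph × 0.44704 = 36.0001 m/s
t_total = 2 × v₀ / g = 2 × 36.0001 / 9.81 = 7.33947 s
t_total = 7.33947 s / 60.0 = 0.1223 min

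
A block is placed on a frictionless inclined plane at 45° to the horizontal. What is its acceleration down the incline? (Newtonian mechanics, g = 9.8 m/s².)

a = g sin(θ) = 9.8 × sin(45°) = 9.8 × 0.7071 = 6.93 m/s²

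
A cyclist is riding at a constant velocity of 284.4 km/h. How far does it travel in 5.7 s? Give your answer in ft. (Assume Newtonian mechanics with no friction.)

v = 284.4 km/h × 0.2777777777777778 = 79.0 m/s
d = v × t = 79.0 × 5.7 = 450.3 m
d = 450.3 m / 0.3048 = 1477 ft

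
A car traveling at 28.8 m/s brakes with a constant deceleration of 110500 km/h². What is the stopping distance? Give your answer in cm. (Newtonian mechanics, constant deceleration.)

a = 110500 km/h² × 7.716049382716049e-05 = 8.52623 m/s²
d = v₀² / (2a) = 28.8² / (2 × 8.52623) = 829.44 / 17.0525 = 48.6404 m
d = 48.6404 m / 0.01 = 4864 cm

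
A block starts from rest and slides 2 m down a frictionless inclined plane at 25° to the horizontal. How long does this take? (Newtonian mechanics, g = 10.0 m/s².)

a = g sin(θ) = 10.0 × sin(25°) = 4.2262 m/s²
t = √(2d/a) = √(2 × 2 / 4.2262) = 0.97 s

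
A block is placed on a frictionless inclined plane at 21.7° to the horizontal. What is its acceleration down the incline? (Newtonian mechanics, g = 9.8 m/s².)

a = g sin(θ) = 9.8 × sin(21.7°) = 9.8 × 0.3697 = 3.62 m/s²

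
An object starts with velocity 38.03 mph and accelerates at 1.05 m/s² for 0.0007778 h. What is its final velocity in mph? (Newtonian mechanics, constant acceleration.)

v₀ = 38.03 mph × 0.44704 = 17.0009 m/s
t = 0.0007778 h × 3600.0 = 2.80008 s
v = v₀ + a × t = 17.0009 + 1.05 × 2.80008 = 19.941 m/s
v = 19.941 m/s / 0.44704 = 44.61 mph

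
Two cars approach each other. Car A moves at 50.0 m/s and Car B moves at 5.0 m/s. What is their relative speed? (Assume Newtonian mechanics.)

v_rel = v_A + v_B = 50.0 + 5.0 = 55.0 m/s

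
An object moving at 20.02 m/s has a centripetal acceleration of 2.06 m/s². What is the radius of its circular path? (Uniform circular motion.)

r = v²/a_c = 20.02²/2.06 = 194.56 m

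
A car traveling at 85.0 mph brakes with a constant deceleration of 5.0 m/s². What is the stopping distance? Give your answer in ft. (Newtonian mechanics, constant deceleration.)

v₀ = 85.0 mph × 0.44704 = 37.9984 m/s
d = v₀² / (2a) = 37.9984² / (2 × 5.0) = 1443.88 / 10.0 = 144.388 m
d = 144.388 m / 0.3048 = 473.7 ft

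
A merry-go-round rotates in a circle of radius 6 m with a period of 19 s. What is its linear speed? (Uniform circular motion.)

v = 2πr/T = 2π×6/19 = 1.98 m/s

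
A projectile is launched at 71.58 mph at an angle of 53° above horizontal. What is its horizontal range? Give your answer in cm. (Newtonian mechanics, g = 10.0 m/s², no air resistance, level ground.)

v₀ = 71.58 mph × 0.44704 = 31.9991 m/s
R = v₀² × sin(2θ) / g = 31.9991² × sin(2 × 53°) / 10.0 = 1023.94 × 0.961262 / 10.0 = 98.4275 m
R = 98.4275 m / 0.01 = 9843 cm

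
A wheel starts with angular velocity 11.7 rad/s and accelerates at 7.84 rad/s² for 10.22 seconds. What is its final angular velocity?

ω = ω₀ + αt = 11.7 + 7.84 × 10.22 = 91.82 rad/s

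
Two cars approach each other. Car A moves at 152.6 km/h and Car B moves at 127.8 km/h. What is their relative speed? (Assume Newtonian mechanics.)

v_rel = v_A + v_B = 152.6 + 127.8 = 280.4 km/h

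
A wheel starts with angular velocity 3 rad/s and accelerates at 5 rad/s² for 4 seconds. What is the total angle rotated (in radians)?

θ = ω₀t + ½αt² = 3×4 + ½×5×4² = 52.0 rad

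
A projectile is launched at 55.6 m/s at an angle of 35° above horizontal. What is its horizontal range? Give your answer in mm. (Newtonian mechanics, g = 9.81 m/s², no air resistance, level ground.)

R = v₀² × sin(2θ) / g = 55.6² × sin(2 × 35°) / 9.81 = 3091.36 × 0.939693 / 9.81 = 296.119 m
R = 296.119 m / 0.001 = 296100 mm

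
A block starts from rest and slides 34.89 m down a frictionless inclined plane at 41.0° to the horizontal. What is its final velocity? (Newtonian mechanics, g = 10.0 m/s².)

a = g sin(θ) = 10.0 × sin(41.0°) = 6.5606 m/s²
v = √(2ad) = √(2 × 6.5606 × 34.89) = 21.4 m/s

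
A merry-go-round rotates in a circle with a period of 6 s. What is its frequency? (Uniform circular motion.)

f = 1/T = 1/6 = 0.1667 Hz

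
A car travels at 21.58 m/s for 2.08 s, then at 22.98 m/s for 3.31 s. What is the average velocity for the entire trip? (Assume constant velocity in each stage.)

d₁ = v₁t₁ = 21.58 × 2.08 = 44.8864 m
d₂ = v₂t₂ = 22.98 × 3.31 = 76.0638 m
d_total = 120.9502 m, t_total = 5.39 s
v_avg = d_total/t_total = 120.9502/5.39 = 22.44 m/s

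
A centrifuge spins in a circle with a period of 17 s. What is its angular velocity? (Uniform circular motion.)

ω = 2π/T = 2π/17 = 0.3696 rad/s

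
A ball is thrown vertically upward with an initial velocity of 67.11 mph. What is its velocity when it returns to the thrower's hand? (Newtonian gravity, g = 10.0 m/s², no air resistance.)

By conservation of energy (no air resistance), the ball returns to the throw height with the same speed as launch, but directed downward.
|v_ground| = v₀ = 67.11 mph
v_ground = 67.11 mph (downward)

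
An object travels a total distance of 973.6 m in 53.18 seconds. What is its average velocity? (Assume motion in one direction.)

v_avg = Δd / Δt = 973.6 / 53.18 = 18.31 m/s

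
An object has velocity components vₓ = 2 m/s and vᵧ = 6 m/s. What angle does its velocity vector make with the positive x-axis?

θ = arctan(vᵧ/vₓ) = arctan(6/2) = 71.57°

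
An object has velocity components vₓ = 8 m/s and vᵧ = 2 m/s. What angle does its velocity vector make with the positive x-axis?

θ = arctan(vᵧ/vₓ) = arctan(2/8) = 14.04°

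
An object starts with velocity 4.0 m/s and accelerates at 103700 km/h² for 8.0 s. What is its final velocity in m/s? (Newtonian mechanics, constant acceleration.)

a = 103700 km/h² × 7.716049382716049e-05 = 8.00154 m/s²
v = v₀ + a × t = 4.0 + 8.00154 × 8.0 = 68.01 m/s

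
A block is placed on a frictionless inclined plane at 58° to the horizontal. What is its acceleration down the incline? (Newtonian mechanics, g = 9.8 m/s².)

a = g sin(θ) = 9.8 × sin(58°) = 9.8 × 0.848 = 8.31 m/s²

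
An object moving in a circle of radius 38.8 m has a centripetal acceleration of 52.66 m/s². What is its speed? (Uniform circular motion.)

v = √(a_c × r) = √(52.66 × 38.8) = 45.2 m/s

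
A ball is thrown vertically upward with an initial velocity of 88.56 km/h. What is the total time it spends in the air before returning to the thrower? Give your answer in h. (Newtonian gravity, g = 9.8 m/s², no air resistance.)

v₀ = 88.56 km/h × 0.2777777777777778 = 24.6 m/s
t_total = 2 × v₀ / g = 2 × 24.6 / 9.8 = 5.02041 s
t_total = 5.02041 s / 3600.0 = 0.001395 h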